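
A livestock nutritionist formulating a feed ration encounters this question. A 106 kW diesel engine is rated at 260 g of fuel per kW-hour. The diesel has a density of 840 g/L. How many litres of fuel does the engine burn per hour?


FC = P * BSFC / rho_fuel
   = 106 * 260 / 840
   = 27560 / 840
   = 32.81 L/h


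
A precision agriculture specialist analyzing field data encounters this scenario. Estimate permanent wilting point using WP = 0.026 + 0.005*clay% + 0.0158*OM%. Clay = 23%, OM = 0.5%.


WP = 0.026 + 0.005*23 + 0.0158*0.5
   = 0.026 + 0.1150 + 0.0079
   = 0.1489


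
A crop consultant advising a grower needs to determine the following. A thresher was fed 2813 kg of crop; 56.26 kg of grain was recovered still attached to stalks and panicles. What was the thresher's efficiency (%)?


eta = (total - unthreshed) / total * 100
    = (2813 - 56.26) / 2813 * 100
    = 2756.74 / 2813 * 100
    = 98%


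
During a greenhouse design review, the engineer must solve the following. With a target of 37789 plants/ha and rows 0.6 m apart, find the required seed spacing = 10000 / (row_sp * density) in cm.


spacing = 10000 / (row_sp * density)
        = 10000 / (0.6 * 37789)
        = 10000 / 22673.40
        = 0.44105 m = 44.10 cm


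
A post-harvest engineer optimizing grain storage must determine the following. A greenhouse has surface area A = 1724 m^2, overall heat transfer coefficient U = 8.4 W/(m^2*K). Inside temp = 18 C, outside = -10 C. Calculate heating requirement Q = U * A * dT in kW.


dT = 18 - (-10) = 28 K
Q = U * A * dT
  = 8.4 * 1724 * 28
  = 405484.80 W = 405.48 kW


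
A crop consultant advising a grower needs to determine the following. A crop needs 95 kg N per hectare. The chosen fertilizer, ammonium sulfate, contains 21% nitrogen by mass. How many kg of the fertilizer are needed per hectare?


Rate = N_required / (N_content / 100)
     = 95 / (21 / 100)
     = 95 / 0.21
     = 452.38 kg/ha


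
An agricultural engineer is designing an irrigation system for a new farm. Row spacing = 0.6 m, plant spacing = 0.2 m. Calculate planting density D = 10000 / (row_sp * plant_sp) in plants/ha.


D = 10000 / (row_sp * plant_sp)
  = 10000 / (0.6 * 0.2)
  = 10000 / 0.1200
  = 83333.33 plants/ha


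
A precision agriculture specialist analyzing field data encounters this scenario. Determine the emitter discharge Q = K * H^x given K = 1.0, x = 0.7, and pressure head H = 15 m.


Q = K * H^x
  = 1.0 * 15^0.7
  = 1.0 * 6.6568
  = 6.66 L/h


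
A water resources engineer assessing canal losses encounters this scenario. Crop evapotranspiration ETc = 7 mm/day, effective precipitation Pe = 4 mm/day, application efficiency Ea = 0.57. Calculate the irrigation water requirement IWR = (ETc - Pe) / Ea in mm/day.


IWR = (ETc - Pe) / Ea
    = (7 - 4) / 0.57
    = 3 / 0.57
    = 5.26 mm/day


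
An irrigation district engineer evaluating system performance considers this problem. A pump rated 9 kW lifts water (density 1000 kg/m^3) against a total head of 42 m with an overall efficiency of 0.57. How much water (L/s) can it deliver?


Q = (P * 1000 * eta) / (rho * g * H)
  = (9 * 1000 * 0.57) / (1000 * 9.81 * 42)
  = 5130 / 412020
  = 0.01245 m^3/s = 12.45 L/s


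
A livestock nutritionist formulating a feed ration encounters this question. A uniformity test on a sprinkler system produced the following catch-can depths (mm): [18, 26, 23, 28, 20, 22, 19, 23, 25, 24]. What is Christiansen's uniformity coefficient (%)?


xbar = 228 / 10 = 22.800
sum|xi - xbar| = 24.400
CU = 100 * (1 - 24.400 / (10 * 22.800))
   = 100 * (1 - 0.1070)
   = 89.30%


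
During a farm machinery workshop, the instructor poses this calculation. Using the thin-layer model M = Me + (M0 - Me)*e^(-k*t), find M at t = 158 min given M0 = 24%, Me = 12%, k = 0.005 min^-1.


M = Me + (M0 - Me) * e^(-k*t)
  = 12 + (24 - 12) * e^(-0.005*158)
  = 12 + 12 * e^(-0.790)
  = 12 + 12 * 0.45384
  = 12 + 5.4461
  = 17.45%


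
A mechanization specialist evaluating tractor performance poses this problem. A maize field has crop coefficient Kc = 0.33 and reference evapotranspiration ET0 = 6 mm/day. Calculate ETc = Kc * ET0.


ETc = Kc * ET0
    = 0.33 * 6
    = 1.98 mm/day


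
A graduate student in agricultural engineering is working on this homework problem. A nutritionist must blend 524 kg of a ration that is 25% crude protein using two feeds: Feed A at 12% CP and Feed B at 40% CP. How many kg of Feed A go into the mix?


parts_A = CP_b - target = 40 - 25 = 15
parts_B = target - CP_a = 25 - 12 = 13
total_parts = 15 + 13 = 28
Feed A = 524 * 15 / 28 = 280.71 kg
Feed B = 524 * 13 / 28 = 243.29 kg

280.71 kg


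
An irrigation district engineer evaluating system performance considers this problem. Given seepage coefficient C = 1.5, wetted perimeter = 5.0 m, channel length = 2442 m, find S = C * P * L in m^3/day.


S = C * P * L
  = 1.5 * 5.0 * 2442
  = 18315 m^3/day


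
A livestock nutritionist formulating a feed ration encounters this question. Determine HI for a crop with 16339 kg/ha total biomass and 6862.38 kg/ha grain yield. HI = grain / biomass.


HI = grain_yield / biomass
   = 6862.38 / 16339
   = 0.42


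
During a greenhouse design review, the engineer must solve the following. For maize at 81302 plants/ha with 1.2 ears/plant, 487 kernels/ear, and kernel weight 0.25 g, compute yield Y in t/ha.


Y = density * ears * kernels * kw
  = 81302 * 1.2 * 487 * 0.25 g/ha
  = 11878222.20 g/ha
  = 11878.22 kg/ha = 11.88 t/ha


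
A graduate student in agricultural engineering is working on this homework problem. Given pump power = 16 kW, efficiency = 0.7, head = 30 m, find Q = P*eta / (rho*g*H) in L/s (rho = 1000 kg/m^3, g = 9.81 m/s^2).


Q = (P * 1000 * eta) / (rho * g * H)
  = (16 * 1000 * 0.7) / (1000 * 9.81 * 30)
  = 11200 / 294300
  = 0.03806 m^3/s = 38.06 L/s


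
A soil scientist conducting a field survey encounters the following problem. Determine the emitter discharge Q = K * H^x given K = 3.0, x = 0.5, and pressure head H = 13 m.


Q = K * H^x
  = 3.0 * 13^0.5
  = 3.0 * 3.6056
  = 10.82 L/h


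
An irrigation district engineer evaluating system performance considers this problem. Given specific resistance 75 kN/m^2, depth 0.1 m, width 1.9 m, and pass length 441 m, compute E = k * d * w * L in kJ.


E = k * d * w * L
  = 75 * 0.1 * 1.9 * 441
  = 6284.25 kJ


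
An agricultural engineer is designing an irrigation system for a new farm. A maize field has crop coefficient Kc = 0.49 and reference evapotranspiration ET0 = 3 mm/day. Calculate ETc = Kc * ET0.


ETc = Kc * ET0
    = 0.49 * 3
    = 1.47 mm/day


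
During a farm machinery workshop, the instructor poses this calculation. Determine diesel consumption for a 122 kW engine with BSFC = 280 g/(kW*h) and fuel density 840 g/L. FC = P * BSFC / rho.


FC = P * BSFC / rho_fuel
   = 122 * 280 / 840
   = 34160 / 840
   = 40.67 L/h


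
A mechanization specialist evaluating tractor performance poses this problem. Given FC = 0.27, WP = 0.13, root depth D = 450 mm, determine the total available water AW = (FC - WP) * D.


AW = (FC - WP) * D
   = (0.27 - 0.13) * 450
   = 0.14 * 450
   = 63 mm


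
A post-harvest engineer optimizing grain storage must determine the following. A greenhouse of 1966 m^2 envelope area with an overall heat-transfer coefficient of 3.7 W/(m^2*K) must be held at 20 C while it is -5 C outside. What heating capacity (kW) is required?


dT = 20 - (-5) = 25 K
Q = U * A * dT
  = 3.7 * 1966 * 25
  = 181855 W = 181.86 kW


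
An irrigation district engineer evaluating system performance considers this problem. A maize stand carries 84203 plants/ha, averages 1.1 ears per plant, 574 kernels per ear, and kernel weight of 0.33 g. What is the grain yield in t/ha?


Y = density * ears * kernels * kw
  = 84203 * 1.1 * 574 * 0.33 g/ha
  = 17544705.49 g/ha
  = 17544.71 kg/ha = 17.54 t/ha


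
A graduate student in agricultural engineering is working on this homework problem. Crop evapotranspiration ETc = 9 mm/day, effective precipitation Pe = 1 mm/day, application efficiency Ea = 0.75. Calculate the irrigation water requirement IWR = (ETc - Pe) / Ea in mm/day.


IWR = (ETc - Pe) / Ea
    = (9 - 1) / 0.75
    = 8 / 0.75
    = 10.67 mm/day


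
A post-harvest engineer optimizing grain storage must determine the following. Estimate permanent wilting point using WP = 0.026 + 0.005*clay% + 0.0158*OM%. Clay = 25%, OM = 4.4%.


WP = 0.026 + 0.005*25 + 0.0158*4.4
   = 0.026 + 0.1250 + 0.0695
   = 0.2205


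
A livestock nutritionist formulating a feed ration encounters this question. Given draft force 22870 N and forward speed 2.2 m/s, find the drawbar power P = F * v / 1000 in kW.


P = F * v / 1000
  = 22870 * 2.2 / 1000
  = 50314 / 1000
  = 50.31 kW


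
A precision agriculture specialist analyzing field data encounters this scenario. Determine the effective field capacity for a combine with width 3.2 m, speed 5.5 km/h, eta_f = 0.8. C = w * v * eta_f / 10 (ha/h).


C = w * v * eta_f / 10
  = 3.2 * 5.5 * 0.8 / 10
  = 14.08 / 10
  = 1.41 ha/h


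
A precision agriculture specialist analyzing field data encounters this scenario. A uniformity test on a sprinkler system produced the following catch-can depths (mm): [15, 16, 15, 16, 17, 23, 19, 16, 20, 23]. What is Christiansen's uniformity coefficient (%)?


xbar = 180 / 10 = 18
sum|xi - xbar| = 26
CU = 100 * (1 - 26 / (10 * 18))
   = 100 * (1 - 0.1444)
   = 85.56%


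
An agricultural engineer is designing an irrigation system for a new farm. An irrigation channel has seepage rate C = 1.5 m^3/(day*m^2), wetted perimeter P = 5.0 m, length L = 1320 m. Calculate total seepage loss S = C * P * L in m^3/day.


S = C * P * L
  = 1.5 * 5.0 * 1320
  = 9900 m^3/day


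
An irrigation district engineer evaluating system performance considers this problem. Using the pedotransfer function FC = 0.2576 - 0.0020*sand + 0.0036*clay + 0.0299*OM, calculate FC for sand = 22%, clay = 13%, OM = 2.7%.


FC = 0.2576 - 0.0020*22 + 0.0036*13 + 0.0299*2.7
   = 0.2576 - 0.0440 + 0.0468 + 0.0807
   = 0.3411


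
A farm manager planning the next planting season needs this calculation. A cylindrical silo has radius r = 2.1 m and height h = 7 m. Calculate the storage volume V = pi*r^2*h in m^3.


V = pi * r^2 * h
  = pi * 2.1^2 * 7
  = pi * 4.41 * 7
  = 96.98 m^3


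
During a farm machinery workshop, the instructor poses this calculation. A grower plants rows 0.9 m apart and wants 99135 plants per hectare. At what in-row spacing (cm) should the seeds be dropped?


spacing = 10000 / (row_sp * density)
        = 10000 / (0.9 * 99135)
        = 10000 / 89221.50
        = 0.11208 m = 11.21 cm


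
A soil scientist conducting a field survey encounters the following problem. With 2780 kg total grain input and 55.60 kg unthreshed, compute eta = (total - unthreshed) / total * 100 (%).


eta = (total - unthreshed) / total * 100
    = (2780 - 55.60) / 2780 * 100
    = 2724.40 / 2780 * 100
    = 98%


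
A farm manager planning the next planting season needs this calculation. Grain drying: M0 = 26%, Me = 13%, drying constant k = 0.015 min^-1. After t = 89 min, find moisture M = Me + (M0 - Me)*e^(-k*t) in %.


M = Me + (M0 - Me) * e^(-k*t)
  = 13 + (26 - 13) * e^(-0.015*89)
  = 13 + 13 * e^(-1.335)
  = 13 + 13 * 0.26316
  = 13 + 3.4211
  = 16.42%


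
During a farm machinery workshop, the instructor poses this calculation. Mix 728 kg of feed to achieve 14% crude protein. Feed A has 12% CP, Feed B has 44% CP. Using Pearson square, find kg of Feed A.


parts_A = CP_b - target = 44 - 14 = 30
parts_B = target - CP_a = 14 - 12 = 2
total_parts = 30 + 2 = 32
Feed A = 728 * 30 / 32 = 682.50 kg
Feed B = 728 * 2 / 32 = 45.50 kg

682.50 kg


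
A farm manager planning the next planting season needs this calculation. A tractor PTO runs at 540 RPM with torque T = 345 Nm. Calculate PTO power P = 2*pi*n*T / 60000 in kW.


P = 2*pi*n*T / 60000
  = 2*pi * 540 * 345 / 60000
  = 1170557.42 / 60000
  = 19.51 kW


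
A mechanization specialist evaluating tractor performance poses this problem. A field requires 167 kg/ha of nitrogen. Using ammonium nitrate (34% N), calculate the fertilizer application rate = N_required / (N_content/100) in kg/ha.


Rate = N_required / (N_content / 100)
     = 167 / (34 / 100)
     = 167 / 0.34
     = 491.18 kg/ha


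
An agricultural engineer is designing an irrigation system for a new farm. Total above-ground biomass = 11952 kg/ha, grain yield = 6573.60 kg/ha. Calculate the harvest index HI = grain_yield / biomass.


HI = grain_yield / biomass
   = 6573.60 / 11952
   = 0.55


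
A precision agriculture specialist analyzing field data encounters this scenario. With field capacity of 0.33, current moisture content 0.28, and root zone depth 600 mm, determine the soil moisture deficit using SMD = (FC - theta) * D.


SMD = (FC - theta) * D
    = (0.33 - 0.28) * 600
    = 0.050 * 600
    = 30 mm


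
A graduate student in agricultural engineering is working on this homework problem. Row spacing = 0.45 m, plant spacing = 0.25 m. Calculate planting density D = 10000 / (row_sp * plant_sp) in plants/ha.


D = 10000 / (row_sp * plant_sp)
  = 10000 / (0.45 * 0.25)
  = 10000 / 0.1125
  = 88888.89 plants/ha


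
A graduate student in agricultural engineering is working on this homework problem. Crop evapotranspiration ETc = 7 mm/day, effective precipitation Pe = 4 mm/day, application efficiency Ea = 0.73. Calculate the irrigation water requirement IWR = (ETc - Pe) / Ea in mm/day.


IWR = (ETc - Pe) / Ea
    = (7 - 4) / 0.73
    = 3 / 0.73
    = 4.11 mm/day


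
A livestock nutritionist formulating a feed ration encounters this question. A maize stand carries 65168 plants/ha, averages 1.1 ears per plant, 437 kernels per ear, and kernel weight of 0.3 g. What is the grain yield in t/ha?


Y = density * ears * kernels * kw
  = 65168 * 1.1 * 437 * 0.3 g/ha
  = 9397877.28 g/ha
  = 9397.88 kg/ha = 9.40 t/ha


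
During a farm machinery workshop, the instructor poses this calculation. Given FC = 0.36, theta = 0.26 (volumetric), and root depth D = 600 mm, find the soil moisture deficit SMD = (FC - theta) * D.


SMD = (FC - theta) * D
    = (0.36 - 0.26) * 600
    = 0.100 * 600
    = 60 mm


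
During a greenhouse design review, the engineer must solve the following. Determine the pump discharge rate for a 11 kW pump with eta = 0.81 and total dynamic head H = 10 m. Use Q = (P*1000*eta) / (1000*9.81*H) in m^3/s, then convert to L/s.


Q = (P * 1000 * eta) / (rho * g * H)
  = (11 * 1000 * 0.81) / (1000 * 9.81 * 10)
  = 8910 / 98100
  = 0.09083 m^3/s = 90.83 L/s


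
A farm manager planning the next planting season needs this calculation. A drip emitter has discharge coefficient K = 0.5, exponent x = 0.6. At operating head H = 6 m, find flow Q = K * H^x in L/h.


Q = K * H^x
  = 0.5 * 6^0.6
  = 0.5 * 2.9302
  = 1.47 L/h


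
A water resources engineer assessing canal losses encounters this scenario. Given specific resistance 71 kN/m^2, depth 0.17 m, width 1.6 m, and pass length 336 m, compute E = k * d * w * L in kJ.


E = k * d * w * L
  = 71 * 0.17 * 1.6 * 336
  = 6488.83 kJ


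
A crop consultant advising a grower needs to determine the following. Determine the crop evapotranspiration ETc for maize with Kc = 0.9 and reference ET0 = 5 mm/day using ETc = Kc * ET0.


ETc = Kc * ET0
    = 0.9 * 5
    = 4.50 mm/day


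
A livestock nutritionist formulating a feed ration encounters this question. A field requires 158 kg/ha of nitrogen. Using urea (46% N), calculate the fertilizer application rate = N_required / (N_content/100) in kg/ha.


Rate = N_required / (N_content / 100)
     = 158 / (46 / 100)
     = 158 / 0.46
     = 343.48 kg/ha


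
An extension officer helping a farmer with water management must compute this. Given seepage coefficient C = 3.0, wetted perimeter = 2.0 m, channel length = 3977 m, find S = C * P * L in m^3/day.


S = C * P * L
  = 3.0 * 2.0 * 3977
  = 23862 m^3/day


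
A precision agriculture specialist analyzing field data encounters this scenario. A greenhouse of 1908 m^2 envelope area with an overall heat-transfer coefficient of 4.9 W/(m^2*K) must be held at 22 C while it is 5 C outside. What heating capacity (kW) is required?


dT = 22 - (5) = 17 K
Q = U * A * dT
  = 4.9 * 1908 * 17
  = 158936.40 W = 158.94 kW


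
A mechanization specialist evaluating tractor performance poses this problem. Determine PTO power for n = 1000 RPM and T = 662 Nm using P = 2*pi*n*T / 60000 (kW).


P = 2*pi*n*T / 60000
  = 2*pi * 1000 * 662 / 60000
  = 4159468.67 / 60000
  = 69.32 kW


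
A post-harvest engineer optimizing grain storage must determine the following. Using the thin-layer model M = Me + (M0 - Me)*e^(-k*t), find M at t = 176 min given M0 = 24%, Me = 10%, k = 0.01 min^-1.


M = Me + (M0 - Me) * e^(-k*t)
  = 10 + (24 - 10) * e^(-0.01*176)
  = 10 + 14 * e^(-1.760)
  = 10 + 14 * 0.17204
  = 10 + 2.4086
  = 12.41%


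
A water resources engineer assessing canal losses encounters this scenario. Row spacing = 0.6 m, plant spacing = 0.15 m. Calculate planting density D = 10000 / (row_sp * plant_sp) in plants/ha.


D = 10000 / (row_sp * plant_sp)
  = 10000 / (0.6 * 0.15)
  = 10000 / 0.0900
  = 111111.11 plants/ha


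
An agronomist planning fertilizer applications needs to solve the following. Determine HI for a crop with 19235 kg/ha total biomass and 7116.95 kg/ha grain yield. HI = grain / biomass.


HI = grain_yield / biomass
   = 7116.95 / 19235
   = 0.37


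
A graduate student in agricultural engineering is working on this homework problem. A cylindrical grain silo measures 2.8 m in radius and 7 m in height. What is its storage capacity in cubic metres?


V = pi * r^2 * h
  = pi * 2.8^2 * 7
  = pi * 7.84 * 7
  = 172.41 m^3


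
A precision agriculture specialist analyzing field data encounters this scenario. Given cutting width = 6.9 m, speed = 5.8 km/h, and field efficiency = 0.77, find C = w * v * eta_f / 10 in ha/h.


C = w * v * eta_f / 10
  = 6.9 * 5.8 * 0.77 / 10
  = 30.82 / 10
  = 3.08 ha/h


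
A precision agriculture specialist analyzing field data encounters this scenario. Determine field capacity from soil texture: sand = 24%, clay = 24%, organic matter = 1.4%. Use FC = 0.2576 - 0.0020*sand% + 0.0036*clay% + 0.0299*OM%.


FC = 0.2576 - 0.0020*24 + 0.0036*24 + 0.0299*1.4
   = 0.2576 - 0.0480 + 0.0864 + 0.0419
   = 0.3379


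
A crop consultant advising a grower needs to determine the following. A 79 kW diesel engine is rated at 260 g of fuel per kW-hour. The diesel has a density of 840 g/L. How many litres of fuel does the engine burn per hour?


FC = P * BSFC / rho_fuel
   = 79 * 260 / 840
   = 20540 / 840
   = 24.45 L/h


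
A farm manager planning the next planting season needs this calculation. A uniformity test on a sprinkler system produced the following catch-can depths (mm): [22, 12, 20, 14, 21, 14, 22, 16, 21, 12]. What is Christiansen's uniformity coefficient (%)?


xbar = 174 / 10 = 17.400
sum|xi - xbar| = 38
CU = 100 * (1 - 38 / (10 * 17.400))
   = 100 * (1 - 0.2184)
   = 78.16%


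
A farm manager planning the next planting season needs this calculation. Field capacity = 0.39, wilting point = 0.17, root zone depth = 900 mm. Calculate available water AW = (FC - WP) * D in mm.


AW = (FC - WP) * D
   = (0.39 - 0.17) * 900
   = 0.22 * 900
   = 198 mm


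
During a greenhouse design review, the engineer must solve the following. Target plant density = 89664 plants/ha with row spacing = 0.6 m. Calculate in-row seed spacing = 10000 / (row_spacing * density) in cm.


spacing = 10000 / (row_sp * density)
        = 10000 / (0.6 * 89664)
        = 10000 / 53798.40
        = 0.18588 m = 18.59 cm


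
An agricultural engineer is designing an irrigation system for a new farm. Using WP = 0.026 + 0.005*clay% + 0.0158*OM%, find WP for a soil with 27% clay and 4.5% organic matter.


WP = 0.026 + 0.005*27 + 0.0158*4.5
   = 0.026 + 0.1350 + 0.0711
   = 0.2321


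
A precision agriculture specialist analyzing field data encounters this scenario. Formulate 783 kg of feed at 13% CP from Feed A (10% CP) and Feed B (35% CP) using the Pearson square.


parts_A = CP_b - target = 35 - 13 = 22
parts_B = target - CP_a = 13 - 10 = 3
total_parts = 22 + 3 = 25
Feed A = 783 * 22 / 25 = 689.04 kg
Feed B = 783 * 3 / 25 = 93.96 kg

689.04 kg


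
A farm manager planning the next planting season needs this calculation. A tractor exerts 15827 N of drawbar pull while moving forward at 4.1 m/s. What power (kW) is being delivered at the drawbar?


P = F * v / 1000
  = 15827 * 4.1 / 1000
  = 64890.70 / 1000
  = 64.89 kW


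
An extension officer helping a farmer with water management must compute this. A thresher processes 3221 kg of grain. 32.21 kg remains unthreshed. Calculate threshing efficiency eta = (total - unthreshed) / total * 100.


eta = (total - unthreshed) / total * 100
    = (3221 - 32.21) / 3221 * 100
    = 3188.79 / 3221 * 100
    = 99%


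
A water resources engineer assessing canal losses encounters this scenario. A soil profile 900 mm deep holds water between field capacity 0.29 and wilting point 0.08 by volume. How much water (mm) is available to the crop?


AW = (FC - WP) * D
   = (0.29 - 0.08) * 900
   = 0.21 * 900
   = 189 mm


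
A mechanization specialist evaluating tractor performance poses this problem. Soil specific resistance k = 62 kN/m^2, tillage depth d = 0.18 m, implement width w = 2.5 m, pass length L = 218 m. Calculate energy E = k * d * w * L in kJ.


E = k * d * w * L
  = 62 * 0.18 * 2.5 * 218
  = 6082.20 kJ


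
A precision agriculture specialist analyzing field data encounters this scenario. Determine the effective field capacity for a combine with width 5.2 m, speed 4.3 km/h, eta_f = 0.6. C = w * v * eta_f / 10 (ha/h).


C = w * v * eta_f / 10
  = 5.2 * 4.3 * 0.6 / 10
  = 13.42 / 10
  = 1.34 ha/h


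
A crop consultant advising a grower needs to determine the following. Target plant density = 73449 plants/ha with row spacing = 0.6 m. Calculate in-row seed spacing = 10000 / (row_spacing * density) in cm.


spacing = 10000 / (row_sp * density)
        = 10000 / (0.6 * 73449)
        = 10000 / 44069.40
        = 0.22691 m = 22.69 cm


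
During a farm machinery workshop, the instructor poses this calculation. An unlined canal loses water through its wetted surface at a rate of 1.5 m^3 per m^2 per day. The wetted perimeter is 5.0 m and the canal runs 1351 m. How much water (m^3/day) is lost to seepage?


S = C * P * L
  = 1.5 * 5.0 * 1351
  = 10132.50 m^3/day


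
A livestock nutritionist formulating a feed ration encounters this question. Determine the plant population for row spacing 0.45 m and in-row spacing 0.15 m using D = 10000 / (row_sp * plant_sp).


D = 10000 / (row_sp * plant_sp)
  = 10000 / (0.45 * 0.15)
  = 10000 / 0.0675
  = 148148.15 plants/ha


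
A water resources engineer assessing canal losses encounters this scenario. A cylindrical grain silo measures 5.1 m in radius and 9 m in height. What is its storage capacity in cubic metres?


V = pi * r^2 * h
  = pi * 5.1^2 * 9
  = pi * 26.01 * 9
  = 735.42 m^3


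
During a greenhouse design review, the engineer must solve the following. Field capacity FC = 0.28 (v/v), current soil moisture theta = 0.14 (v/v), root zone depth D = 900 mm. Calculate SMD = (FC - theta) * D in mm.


SMD = (FC - theta) * D
    = (0.28 - 0.14) * 900
    = 0.140 * 900
    = 126 mm


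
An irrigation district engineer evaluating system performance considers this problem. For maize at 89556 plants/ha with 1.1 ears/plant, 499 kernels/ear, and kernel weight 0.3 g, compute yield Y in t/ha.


Y = density * ears * kernels * kw
  = 89556 * 1.1 * 499 * 0.3 g/ha
  = 14747186.52 g/ha
  = 14747.19 kg/ha = 14.75 t/ha


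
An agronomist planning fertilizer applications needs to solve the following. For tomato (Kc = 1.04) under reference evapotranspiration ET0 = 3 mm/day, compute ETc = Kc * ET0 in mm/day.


ETc = Kc * ET0
    = 1.04 * 3
    = 3.12 mm/day


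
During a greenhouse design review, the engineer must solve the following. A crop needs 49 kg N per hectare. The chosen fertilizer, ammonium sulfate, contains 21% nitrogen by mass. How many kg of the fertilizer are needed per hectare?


Rate = N_required / (N_content / 100)
     = 49 / (21 / 100)
     = 49 / 0.21
     = 233.33 kg/ha


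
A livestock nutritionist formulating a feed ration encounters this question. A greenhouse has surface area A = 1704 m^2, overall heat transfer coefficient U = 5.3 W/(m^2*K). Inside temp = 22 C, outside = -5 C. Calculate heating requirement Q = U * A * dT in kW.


dT = 22 - (-5) = 27 K
Q = U * A * dT
  = 5.3 * 1704 * 27
  = 243842.40 W = 243.84 kW


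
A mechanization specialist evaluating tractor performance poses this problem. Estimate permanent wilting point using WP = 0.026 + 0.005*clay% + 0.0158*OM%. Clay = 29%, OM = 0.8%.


WP = 0.026 + 0.005*29 + 0.0158*0.8
   = 0.026 + 0.1450 + 0.0126
   = 0.1836


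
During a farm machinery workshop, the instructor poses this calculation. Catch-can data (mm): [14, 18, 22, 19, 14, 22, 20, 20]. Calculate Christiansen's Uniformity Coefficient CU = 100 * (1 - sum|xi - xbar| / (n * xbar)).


xbar = 149 / 8 = 18.625
sum|xi - xbar| = 19.750
CU = 100 * (1 - 19.750 / (8 * 18.625))
   = 100 * (1 - 0.1326)
   = 86.74%


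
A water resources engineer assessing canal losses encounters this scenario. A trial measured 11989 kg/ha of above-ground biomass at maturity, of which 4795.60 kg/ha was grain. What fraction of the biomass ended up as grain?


HI = grain_yield / biomass
   = 4795.60 / 11989
   = 0.40


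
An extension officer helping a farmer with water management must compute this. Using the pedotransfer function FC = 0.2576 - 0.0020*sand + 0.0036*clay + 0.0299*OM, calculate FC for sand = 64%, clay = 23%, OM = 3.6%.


FC = 0.2576 - 0.0020*64 + 0.0036*23 + 0.0299*3.6
   = 0.2576 - 0.1280 + 0.0828 + 0.1076
   = 0.3200


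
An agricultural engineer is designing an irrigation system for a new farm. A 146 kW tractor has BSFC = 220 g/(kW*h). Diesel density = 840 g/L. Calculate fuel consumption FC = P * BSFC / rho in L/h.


FC = P * BSFC / rho_fuel
   = 146 * 220 / 840
   = 32120 / 840
   = 38.24 L/h


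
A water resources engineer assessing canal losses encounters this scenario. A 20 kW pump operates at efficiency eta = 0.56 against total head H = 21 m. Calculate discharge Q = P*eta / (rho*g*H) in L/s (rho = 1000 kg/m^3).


Q = (P * 1000 * eta) / (rho * g * H)
  = (20 * 1000 * 0.56) / (1000 * 9.81 * 21)
  = 11200 / 206010
  = 0.05437 m^3/s = 54.37 L/s


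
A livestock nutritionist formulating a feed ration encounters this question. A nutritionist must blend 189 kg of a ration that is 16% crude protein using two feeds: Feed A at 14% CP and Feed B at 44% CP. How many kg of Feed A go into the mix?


parts_A = CP_b - target = 44 - 16 = 28
parts_B = target - CP_a = 16 - 14 = 2
total_parts = 28 + 2 = 30
Feed A = 189 * 28 / 30 = 176.40 kg
Feed B = 189 * 2 / 30 = 12.60 kg

176.40 kg


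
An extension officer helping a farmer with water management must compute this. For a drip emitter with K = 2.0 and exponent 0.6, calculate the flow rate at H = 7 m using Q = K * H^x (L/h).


Q = K * H^x
  = 2.0 * 7^0.6
  = 2.0 * 3.2141
  = 6.43 L/h


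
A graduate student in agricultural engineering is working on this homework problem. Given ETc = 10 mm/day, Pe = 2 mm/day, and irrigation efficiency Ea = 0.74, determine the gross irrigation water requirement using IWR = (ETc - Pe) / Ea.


IWR = (ETc - Pe) / Ea
    = (10 - 2) / 0.74
    = 8 / 0.74
    = 10.81 mm/day


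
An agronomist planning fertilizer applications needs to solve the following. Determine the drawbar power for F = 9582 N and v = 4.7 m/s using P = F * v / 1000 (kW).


P = F * v / 1000
  = 9582 * 4.7 / 1000
  = 45035.40 / 1000
  = 45.04 kW


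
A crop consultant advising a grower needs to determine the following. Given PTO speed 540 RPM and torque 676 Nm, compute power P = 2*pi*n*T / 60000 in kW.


P = 2*pi*n*T / 60000
  = 2*pi * 540 * 676 / 60000
  = 2293613.96 / 60000
  = 38.23 kW


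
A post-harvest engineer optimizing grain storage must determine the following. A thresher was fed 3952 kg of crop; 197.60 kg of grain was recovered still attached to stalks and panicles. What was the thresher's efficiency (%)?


eta = (total - unthreshed) / total * 100
    = (3952 - 197.60) / 3952 * 100
    = 3754.40 / 3952 * 100
    = 95%


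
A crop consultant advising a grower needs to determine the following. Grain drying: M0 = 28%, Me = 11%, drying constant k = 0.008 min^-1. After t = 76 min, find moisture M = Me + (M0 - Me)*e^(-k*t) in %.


M = Me + (M0 - Me) * e^(-k*t)
  = 11 + (28 - 11) * e^(-0.008*76)
  = 11 + 17 * e^(-0.608)
  = 11 + 17 * 0.54444
  = 11 + 9.2555
  = 20.26%


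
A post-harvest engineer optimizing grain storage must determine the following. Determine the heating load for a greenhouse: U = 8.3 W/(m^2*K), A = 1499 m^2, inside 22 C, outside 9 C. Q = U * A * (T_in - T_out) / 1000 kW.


dT = 22 - (9) = 13 K
Q = U * A * dT
  = 8.3 * 1499 * 13
  = 161742.10 W = 161.74 kW


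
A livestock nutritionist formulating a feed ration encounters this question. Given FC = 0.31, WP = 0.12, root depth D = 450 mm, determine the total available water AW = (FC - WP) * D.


AW = (FC - WP) * D
   = (0.31 - 0.12) * 450
   = 0.19 * 450
   = 85.50 mm


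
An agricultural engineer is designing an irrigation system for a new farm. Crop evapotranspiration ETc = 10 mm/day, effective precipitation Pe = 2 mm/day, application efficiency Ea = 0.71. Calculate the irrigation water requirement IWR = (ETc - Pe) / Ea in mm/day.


IWR = (ETc - Pe) / Ea
    = (10 - 2) / 0.71
    = 8 / 0.71
    = 11.27 mm/day


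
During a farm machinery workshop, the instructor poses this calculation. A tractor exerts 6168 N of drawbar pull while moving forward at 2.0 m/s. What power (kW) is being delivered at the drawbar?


P = F * v / 1000
  = 6168 * 2.0 / 1000
  = 12336 / 1000
  = 12.34 kW


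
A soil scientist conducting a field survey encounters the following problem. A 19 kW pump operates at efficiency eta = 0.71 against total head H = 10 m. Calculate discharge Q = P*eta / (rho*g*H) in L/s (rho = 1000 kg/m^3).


Q = (P * 1000 * eta) / (rho * g * H)
  = (19 * 1000 * 0.71) / (1000 * 9.81 * 10)
  = 13490 / 98100
  = 0.13751 m^3/s = 137.51 L/s


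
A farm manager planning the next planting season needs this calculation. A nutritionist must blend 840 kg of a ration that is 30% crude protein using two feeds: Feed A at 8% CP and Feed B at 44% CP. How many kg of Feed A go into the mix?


parts_A = CP_b - target = 44 - 30 = 14
parts_B = target - CP_a = 30 - 8 = 22
total_parts = 14 + 22 = 36
Feed A = 840 * 14 / 36 = 326.67 kg
Feed B = 840 * 22 / 36 = 513.33 kg

326.67 kg


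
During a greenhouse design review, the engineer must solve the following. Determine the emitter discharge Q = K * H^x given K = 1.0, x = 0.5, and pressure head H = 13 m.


Q = K * H^x
  = 1.0 * 13^0.5
  = 1.0 * 3.6056
  = 3.61 L/h


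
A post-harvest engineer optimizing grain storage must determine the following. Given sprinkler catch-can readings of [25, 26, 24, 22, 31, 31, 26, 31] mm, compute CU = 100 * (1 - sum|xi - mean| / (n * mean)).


xbar = 216 / 8 = 27
sum|xi - xbar| = 24
CU = 100 * (1 - 24 / (8 * 27))
   = 100 * (1 - 0.1111)
   = 88.89%


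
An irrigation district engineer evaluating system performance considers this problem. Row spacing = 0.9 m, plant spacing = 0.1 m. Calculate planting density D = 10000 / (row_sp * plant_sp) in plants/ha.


D = 10000 / (row_sp * plant_sp)
  = 10000 / (0.9 * 0.1)
  = 10000 / 0.0900
  = 111111.11 plants/ha


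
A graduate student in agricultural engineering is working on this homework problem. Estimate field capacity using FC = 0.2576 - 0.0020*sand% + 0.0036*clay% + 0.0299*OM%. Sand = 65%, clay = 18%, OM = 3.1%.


FC = 0.2576 - 0.0020*65 + 0.0036*18 + 0.0299*3.1
   = 0.2576 - 0.1300 + 0.0648 + 0.0927
   = 0.2851


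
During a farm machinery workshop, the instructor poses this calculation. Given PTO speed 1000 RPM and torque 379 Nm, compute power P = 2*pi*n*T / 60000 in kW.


P = 2*pi*n*T / 60000
  = 2*pi * 1000 * 379 / 60000
  = 2381327.23 / 60000
  = 39.69 kW


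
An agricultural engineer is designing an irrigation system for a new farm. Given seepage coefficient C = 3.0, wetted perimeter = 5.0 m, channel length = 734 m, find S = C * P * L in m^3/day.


S = C * P * L
  = 3.0 * 5.0 * 734
  = 11010 m^3/day


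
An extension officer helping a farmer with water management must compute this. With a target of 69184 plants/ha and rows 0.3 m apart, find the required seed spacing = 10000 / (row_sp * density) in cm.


spacing = 10000 / (row_sp * density)
        = 10000 / (0.3 * 69184)
        = 10000 / 20755.20
        = 0.48181 m = 48.18 cm


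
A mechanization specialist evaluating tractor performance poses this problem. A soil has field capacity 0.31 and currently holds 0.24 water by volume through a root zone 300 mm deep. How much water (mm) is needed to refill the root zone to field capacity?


SMD = (FC - theta) * D
    = (0.31 - 0.24) * 300
    = 0.070 * 300
    = 21 mm


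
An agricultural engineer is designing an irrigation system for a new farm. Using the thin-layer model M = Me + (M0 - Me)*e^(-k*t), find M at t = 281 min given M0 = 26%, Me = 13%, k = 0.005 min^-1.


M = Me + (M0 - Me) * e^(-k*t)
  = 13 + (26 - 13) * e^(-0.005*281)
  = 13 + 13 * e^(-1.405)
  = 13 + 13 * 0.24537
  = 13 + 3.1898
  = 16.19%


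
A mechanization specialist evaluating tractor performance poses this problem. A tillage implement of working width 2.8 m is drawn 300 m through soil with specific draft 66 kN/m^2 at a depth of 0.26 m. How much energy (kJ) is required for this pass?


E = k * d * w * L
  = 66 * 0.26 * 2.8 * 300
  = 14414.40 kJ


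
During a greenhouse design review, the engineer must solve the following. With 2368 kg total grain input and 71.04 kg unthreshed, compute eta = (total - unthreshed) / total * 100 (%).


eta = (total - unthreshed) / total * 100
    = (2368 - 71.04) / 2368 * 100
    = 2296.96 / 2368 * 100
    = 97%


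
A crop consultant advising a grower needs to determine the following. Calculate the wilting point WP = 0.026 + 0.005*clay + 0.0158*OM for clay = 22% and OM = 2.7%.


WP = 0.026 + 0.005*22 + 0.0158*2.7
   = 0.026 + 0.1100 + 0.0427
   = 0.1787


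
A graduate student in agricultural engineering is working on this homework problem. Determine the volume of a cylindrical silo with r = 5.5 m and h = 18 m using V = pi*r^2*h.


V = pi * r^2 * h
  = pi * 5.5^2 * 18
  = pi * 30.25 * 18
  = 1710.60 m^3


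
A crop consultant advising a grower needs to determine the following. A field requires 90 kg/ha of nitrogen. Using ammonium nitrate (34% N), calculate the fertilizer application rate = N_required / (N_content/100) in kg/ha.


Rate = N_required / (N_content / 100)
     = 90 / (34 / 100)
     = 90 / 0.34
     = 264.71 kg/ha


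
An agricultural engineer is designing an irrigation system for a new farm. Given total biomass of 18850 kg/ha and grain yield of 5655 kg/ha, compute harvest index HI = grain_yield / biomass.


HI = grain_yield / biomass
   = 5655 / 18850
   = 0.30


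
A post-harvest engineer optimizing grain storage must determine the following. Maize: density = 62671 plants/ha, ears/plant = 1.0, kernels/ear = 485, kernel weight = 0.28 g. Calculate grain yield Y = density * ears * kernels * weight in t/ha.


Y = density * ears * kernels * kw
  = 62671 * 1.0 * 485 * 0.28 g/ha
  = 8510721.80 g/ha
  = 8510.72 kg/ha = 8.51 t/ha


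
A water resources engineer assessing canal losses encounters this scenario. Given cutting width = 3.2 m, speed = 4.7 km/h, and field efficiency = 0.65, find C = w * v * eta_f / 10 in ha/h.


C = w * v * eta_f / 10
  = 3.2 * 4.7 * 0.65 / 10
  = 9.78 / 10
  = 0.98 ha/h


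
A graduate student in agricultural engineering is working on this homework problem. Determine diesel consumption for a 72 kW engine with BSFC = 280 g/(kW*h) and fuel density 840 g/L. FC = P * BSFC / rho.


FC = P * BSFC / rho_fuel
   = 72 * 280 / 840
   = 20160 / 840
   = 24 L/h


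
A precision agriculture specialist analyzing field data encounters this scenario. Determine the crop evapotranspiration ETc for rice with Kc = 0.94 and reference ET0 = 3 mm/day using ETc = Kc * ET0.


ETc = Kc * ET0
    = 0.94 * 3
    = 2.82 mm/day


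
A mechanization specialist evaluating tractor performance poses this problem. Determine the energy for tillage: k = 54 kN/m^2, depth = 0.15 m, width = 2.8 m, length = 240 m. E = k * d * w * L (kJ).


E = k * d * w * L
  = 54 * 0.15 * 2.8 * 240
  = 5443.20 kJ


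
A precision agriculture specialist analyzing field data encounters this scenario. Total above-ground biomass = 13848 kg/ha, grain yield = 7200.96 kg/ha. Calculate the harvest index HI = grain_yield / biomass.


HI = grain_yield / biomass
   = 7200.96 / 13848
   = 0.52


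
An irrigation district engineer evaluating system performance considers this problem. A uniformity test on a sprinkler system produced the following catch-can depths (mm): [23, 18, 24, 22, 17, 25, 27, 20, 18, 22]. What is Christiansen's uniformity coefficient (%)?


xbar = 216 / 10 = 21.600
sum|xi - xbar| = 26.800
CU = 100 * (1 - 26.800 / (10 * 21.600))
   = 100 * (1 - 0.1241)
   = 87.59%


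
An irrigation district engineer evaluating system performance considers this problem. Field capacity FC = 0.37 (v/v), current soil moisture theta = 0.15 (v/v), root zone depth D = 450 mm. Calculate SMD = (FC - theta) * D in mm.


SMD = (FC - theta) * D
    = (0.37 - 0.15) * 450
    = 0.220 * 450
    = 99 mm


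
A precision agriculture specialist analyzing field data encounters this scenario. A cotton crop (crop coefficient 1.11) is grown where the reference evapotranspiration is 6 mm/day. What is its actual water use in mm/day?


ETc = Kc * ET0
    = 1.11 * 6
    = 6.66 mm/day


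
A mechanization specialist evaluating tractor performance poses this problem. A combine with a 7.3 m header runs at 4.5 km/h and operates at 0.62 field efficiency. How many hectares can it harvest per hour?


C = w * v * eta_f / 10
  = 7.3 * 4.5 * 0.62 / 10
  = 20.37 / 10
  = 2.04 ha/h


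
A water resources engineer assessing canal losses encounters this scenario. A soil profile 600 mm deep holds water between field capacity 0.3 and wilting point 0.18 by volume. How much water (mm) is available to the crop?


AW = (FC - WP) * D
   = (0.3 - 0.18) * 600
   = 0.12 * 600
   = 72 mm


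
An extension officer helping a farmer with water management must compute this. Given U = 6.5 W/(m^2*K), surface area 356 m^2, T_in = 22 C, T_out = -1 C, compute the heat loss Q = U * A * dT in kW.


dT = 22 - (-1) = 23 K
Q = U * A * dT
  = 6.5 * 356 * 23
  = 53222 W = 53.22 kW


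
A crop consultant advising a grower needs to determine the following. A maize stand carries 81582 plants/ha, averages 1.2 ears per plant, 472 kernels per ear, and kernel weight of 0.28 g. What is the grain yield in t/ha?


Y = density * ears * kernels * kw
  = 81582 * 1.2 * 472 * 0.28 g/ha
  = 12938252.54 g/ha
  = 12938.25 kg/ha = 12.94 t/ha


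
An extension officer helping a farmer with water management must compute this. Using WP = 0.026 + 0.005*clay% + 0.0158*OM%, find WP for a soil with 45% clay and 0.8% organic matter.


WP = 0.026 + 0.005*45 + 0.0158*0.8
   = 0.026 + 0.2250 + 0.0126
   = 0.2636


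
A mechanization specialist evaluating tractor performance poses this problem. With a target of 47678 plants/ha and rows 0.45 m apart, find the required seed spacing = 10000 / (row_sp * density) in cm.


spacing = 10000 / (row_sp * density)
        = 10000 / (0.45 * 47678)
        = 10000 / 21455.10
        = 0.46609 m = 46.61 cm
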